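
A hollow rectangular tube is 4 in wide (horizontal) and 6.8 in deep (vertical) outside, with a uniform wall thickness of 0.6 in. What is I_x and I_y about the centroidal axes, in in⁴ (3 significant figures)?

Treat the section as a set of non-overlapping primitives; coordinates are from the bounding-box lower-left.
Outer rectangle: 4 × 6.8, A = 27.2 in², y = 3.4 in, Ī = 104.81 in⁴.
Inner void (subtracted): 2.8 × 5.6, A = 15.68 in², y = 3.4 in, Ī = 40.977 in⁴.
By symmetry the centroid is at mid-height, ȳ = 3.4 in.
All pieces are centred on the centroidal x-axis, so I = ΣĪ (holes subtracted) = 63.834 in⁴.
Repeating about the centroidal y-axis gives I_y = 26.022 in⁴.

I_x ≈ 63.8 in⁴, I_y ≈ 26.0 in⁴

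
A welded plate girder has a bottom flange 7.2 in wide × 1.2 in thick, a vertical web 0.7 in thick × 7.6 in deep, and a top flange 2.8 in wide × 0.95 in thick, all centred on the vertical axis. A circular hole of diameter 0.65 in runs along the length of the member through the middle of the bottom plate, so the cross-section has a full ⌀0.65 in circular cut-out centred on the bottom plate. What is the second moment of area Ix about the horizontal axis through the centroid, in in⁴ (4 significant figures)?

Ix ≈ 197.4 in⁴

Treat the section as a set of non-overlapping primitives; coordinates are from the bounding-box lower-left.
Bottom plate: 7.2 × 1.2, A = 8.64 in², y = 0.6 in, Ī = 1.0368 in⁴.
Web plate: 0.7 × 7.6, A = 5.32 in², y = 5 in, Ī = 25.6069 in⁴.
Top plate: 2.8 × 0.95, A = 2.66 in², y = 9.275 in, Ī = 0.200054 in⁴.
Hole (subtracted): ⌀0.65, A = 0.331831 in², y = 0.6 in, Ī = 0.00876241 in⁴.
Centroid: ȳ = ΣA·y / ΣA = 3.45382 in.
Transfer each piece to the horizontal axis through the centroid using Ī + A·d² with d = y − 3.45382:
  bottom plate: d = -2.85382 in → contributes +71.4034 in⁴
  web plate: d = 1.54618 in → contributes +38.3253 in⁴
  top plate: d = 5.82118 in → contributes +90.3372 in⁴
  hole: d = -2.85382 in → contributes −2.71129 in⁴
Total I = 197.355 in⁴.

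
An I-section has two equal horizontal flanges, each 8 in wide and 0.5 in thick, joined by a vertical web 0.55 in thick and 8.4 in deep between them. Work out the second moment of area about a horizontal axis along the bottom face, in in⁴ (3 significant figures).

Split into non-overlapping primitives; take the origin at the lower-left of the bounding box.
Bottom flange: 8 × 0.5, A = 4 in², y = 0.25 in, Ī = 0.083333 in⁴.
Web: 0.55 × 8.4, A = 4.62 in², y = 4.7 in, Ī = 27.166 in⁴.
Top flange: 8 × 0.5, A = 4 in², y = 9.15 in, Ī = 0.083333 in⁴.
Transfer each piece to the bottom edge using Ī + A·d² with d = y − 0:
  bottom flange: d = 0.25 in → contributes +0.33333 in⁴
  web: d = 4.7 in → contributes +129.22 in⁴
  top flange: d = 9.15 in → contributes +334.97 in⁴
Total I = 464.53 in⁴.

I_base ≈ 465 in⁴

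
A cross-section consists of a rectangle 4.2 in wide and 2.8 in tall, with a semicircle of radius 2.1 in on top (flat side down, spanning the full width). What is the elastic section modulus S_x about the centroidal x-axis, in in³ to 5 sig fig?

S_x ≈ 12.338 in³

Treat the section as a set of non-overlapping primitives; coordinates are from the bounding-box lower-left.
Rectangular body: 4.2 × 2.8, A = 11.76 in², y = 1.4 in, Ī = 7.6832 in⁴.
Semicircular cap: semicircle r = 2.1, A = 6.927212 in², y = 3.691268 in, Ī = 2.134564 in⁴.
Centroid: ȳ = ΣA·y / ΣA = 2.249356 in.
Transfer each piece to the centroidal x-axis using Ī + A·d² with d = y − 2.249356:
  rectangular body: d = -0.8493561 in → contributes +16.16693 in⁴
  semicircular cap: d = 1.441912 in → contributes +16.53699 in⁴
Total I = 32.70392 in⁴.
Extreme fibre distance c = 2.650644 in; S = I/c = 12.33811 in³.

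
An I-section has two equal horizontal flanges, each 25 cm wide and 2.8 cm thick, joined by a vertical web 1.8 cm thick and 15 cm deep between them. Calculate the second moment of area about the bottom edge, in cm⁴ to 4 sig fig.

Decompose the section into non-overlapping parts with the origin at the bottom-left of its bounding rectangle.
Bottom flange: 25 × 2.8, A = 70 cm², y = 1.4 cm, Ī = 45.7333 cm⁴.
Web: 1.8 × 15, A = 27 cm², y = 10.3 cm, Ī = 506.25 cm⁴.
Top flange: 25 × 2.8, A = 70 cm², y = 19.2 cm, Ī = 45.7333 cm⁴.
Transfer each piece to a horizontal axis along the bottom face using Ī + A·d² with d = y − 0:
  bottom flange: d = 1.4 cm → contributes +182.933 cm⁴
  web: d = 10.3 cm → contributes +3370.68 cm⁴
  top flange: d = 19.2 cm → contributes +25850.5 cm⁴
Total I = 29404.1 cm⁴.

I_base ≈ 2.940 × 10⁴ cm⁴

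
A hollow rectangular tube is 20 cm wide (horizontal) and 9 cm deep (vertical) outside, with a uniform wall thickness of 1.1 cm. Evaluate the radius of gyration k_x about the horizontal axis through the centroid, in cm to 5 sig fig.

Break the section into simple shapes (no overlaps), measuring from the bottom-left corner of the bounding box.
Outer rectangle: 20 × 9, A = 180 cm², y = 4.5 cm, Ī = 1 215 cm⁴.
Inner void (subtracted): 17.8 × 6.8, A = 121.04 cm², y = 4.5 cm, Ī = 466.4075 cm⁴.
By symmetry the centroid is at mid-height, ȳ = 4.5 cm.
All pieces are centred on the horizontal axis through the centroid, so I = ΣĪ (holes subtracted) = 748.5925 cm⁴.
Radius of gyration: k = √(I/A) = √(748.5925 / 58.96) = 3.563231 cm.

k_x ≈ 3.5632 cm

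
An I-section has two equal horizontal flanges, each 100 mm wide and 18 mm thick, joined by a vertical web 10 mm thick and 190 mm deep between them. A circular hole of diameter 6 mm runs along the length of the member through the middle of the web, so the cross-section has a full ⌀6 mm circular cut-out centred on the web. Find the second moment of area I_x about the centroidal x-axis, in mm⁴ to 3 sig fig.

I_x ≈ 4.48 × 10⁷ mm⁴

Decompose the section into non-overlapping parts with the origin at the bottom-left of its bounding rectangle.
Bottom flange: 100 × 18, A = 1 800 mm², y = 9 mm, Ī = 48 600 mm⁴.
Web: 10 × 190, A = 1 900 mm², y = 113 mm, Ī = 5 715 833 mm⁴.
Top flange: 100 × 18, A = 1 800 mm², y = 217 mm, Ī = 48 600 mm⁴.
Hole (subtracted): ⌀6, A = 28.274 mm², y = 113 mm, Ī = 63.617 mm⁴.
By symmetry the centroid is at mid-height, ȳ = 113 mm.
Transfer each piece to the centroidal x-axis using Ī + A·d² with d = y − 113:
  bottom flange: d = -104 mm → contributes +19 517 400 mm⁴
  web: d = 0 mm → contributes +5 715 833 mm⁴
  top flange: d = 104 mm → contributes +19 517 400 mm⁴
  hole: d = 0 mm → contributes −63.617 mm⁴
Total I = 44 750 570 mm⁴.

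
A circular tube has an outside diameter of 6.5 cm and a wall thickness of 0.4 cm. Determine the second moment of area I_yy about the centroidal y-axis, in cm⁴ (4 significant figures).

Decompose the section into non-overlapping parts with the origin at the bottom-left of its bounding rectangle.
Outer circle: ⌀6.5, A = 33.1831 cm², x = 3.25 cm, Ī = 87.6241 cm⁴.
Bore (subtracted): ⌀5.7, A = 25.5176 cm², x = 3.25 cm, Ī = 51.8166 cm⁴.
By symmetry the centroid is at mid-width, x̄ = 3.25 cm.
All pieces are centred on the centroidal y-axis, so I = ΣĪ (holes subtracted) = 35.8074 cm⁴.

I_yy ≈ 35.81 cm⁴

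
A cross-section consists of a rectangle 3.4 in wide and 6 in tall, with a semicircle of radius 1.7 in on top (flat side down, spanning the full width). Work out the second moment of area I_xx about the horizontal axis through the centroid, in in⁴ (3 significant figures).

Decompose the section into non-overlapping parts with the origin at the bottom-left of its bounding rectangle.
Rectangular body: 3.4 × 6, A = 20.4 in², y = 3 in, Ī = 61.2 in⁴.
Semicircular cap: semicircle r = 1.7, A = 4.5396 in², y = 6.7215 in, Ī = 0.9167 in⁴.
Centroid: ȳ = ΣA·y / ΣA = 3.6774 in.
Transfer each piece to the horizontal axis through the centroid using Ī + A·d² with d = y − 3.6774:
  rectangular body: d = -0.6774 in → contributes +70.561 in⁴
  semicircular cap: d = 3.0441 in → contributes +42.983 in⁴
Total I = 113.54 in⁴.

I_xx ≈ 114 in⁴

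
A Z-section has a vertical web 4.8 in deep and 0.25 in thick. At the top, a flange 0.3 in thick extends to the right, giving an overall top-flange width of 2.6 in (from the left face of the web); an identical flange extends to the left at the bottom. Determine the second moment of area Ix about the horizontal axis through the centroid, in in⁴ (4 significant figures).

Break the section into simple shapes (no overlaps), measuring from the bottom-left corner of the bounding box.
Web: 0.25 × 4.8, A = 1.2 in², y = 2.4 in, Ī = 2.304 in⁴.
Top flange (beyond web): 2.35 × 0.3, A = 0.705 in², y = 4.65 in, Ī = 0.0052875 in⁴.
Bottom flange (beyond web): 2.35 × 0.3, A = 0.705 in², y = 0.15 in, Ī = 0.0052875 in⁴.
Centroid: ȳ = ΣA·y / ΣA = 2.4 in.
Transfer each piece to the horizontal axis through the centroid using Ī + A·d² with d = y − 2.4:
  web: d = 0 in → contributes +2.304 in⁴
  top flange (beyond web): d = 2.25 in → contributes +3.57435 in⁴
  bottom flange (beyond web): d = -2.25 in → contributes +3.57435 in⁴
Total I = 9.4527 in⁴.

Ix ≈ 9.453 in⁴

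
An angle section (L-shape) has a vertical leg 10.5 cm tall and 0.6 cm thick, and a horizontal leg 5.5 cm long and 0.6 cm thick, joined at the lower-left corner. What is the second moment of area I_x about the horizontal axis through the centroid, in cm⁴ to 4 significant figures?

Treat the section as a set of non-overlapping primitives; coordinates are from the bounding-box lower-left.
Vertical leg: 0.6 × 10.5, A = 6.3 cm², y = 5.25 cm, Ī = 57.8813 cm⁴.
Horizontal leg (remainder): 4.9 × 0.6, A = 2.94 cm², y = 0.3 cm, Ī = 0.0882 cm⁴.
Centroid: ȳ = ΣA·y / ΣA = 3.675 cm.
Transfer each piece to the horizontal axis through the centroid using Ī + A·d² with d = y − 3.675:
  vertical leg: d = 1.575 cm → contributes +73.5092 cm⁴
  horizontal leg (remainder): d = -3.375 cm → contributes +33.5766 cm⁴
Total I = 107.086 cm⁴.

I_x ≈ 107.1 cm⁴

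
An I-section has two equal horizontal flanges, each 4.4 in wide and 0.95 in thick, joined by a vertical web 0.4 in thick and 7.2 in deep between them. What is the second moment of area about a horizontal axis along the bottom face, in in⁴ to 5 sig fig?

Break the section into simple shapes (no overlaps), measuring from the bottom-left corner of the bounding box.
Bottom flange: 4.4 × 0.95, A = 4.18 in², y = 0.475 in, Ī = 0.3143708 in⁴.
Web: 0.4 × 7.2, A = 2.88 in², y = 4.55 in, Ī = 12.4416 in⁴.
Top flange: 4.4 × 0.95, A = 4.18 in², y = 8.625 in, Ī = 0.3143708 in⁴.
Transfer each piece to the bottom edge using Ī + A·d² with d = y − 0:
  bottom flange: d = 0.475 in → contributes +1.257483 in⁴
  web: d = 4.55 in → contributes +72.0648 in⁴
  top flange: d = 8.625 in → contributes +311.2672 in⁴
Total I = 384.5895 in⁴.

I_base ≈ 384.59 in⁴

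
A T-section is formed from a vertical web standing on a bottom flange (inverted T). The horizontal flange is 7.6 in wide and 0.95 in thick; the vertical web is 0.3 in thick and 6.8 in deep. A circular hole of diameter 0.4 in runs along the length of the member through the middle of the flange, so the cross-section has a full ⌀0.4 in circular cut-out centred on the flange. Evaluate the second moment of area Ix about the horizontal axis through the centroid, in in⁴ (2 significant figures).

Treat the section as a set of non-overlapping primitives; coordinates are from the bounding-box lower-left.
Flange: 7.6 × 0.95, A = 7.22 in², y = 0.475 in, Ī = 0.543 in⁴.
Web: 0.3 × 6.8, A = 2.04 in², y = 4.35 in, Ī = 7.861 in⁴.
Hole (subtracted): ⌀0.4, A = 0.1257 in², y = 0.475 in, Ī = 0.001257 in⁴.
Centroid: ȳ = ΣA·y / ΣA = 1.34 in.
Transfer each piece to the horizontal axis through the centroid using Ī + A·d² with d = y − 1.34:
  flange: d = -0.8654 in → contributes +5.95 in⁴
  web: d = 3.01 in → contributes +26.34 in⁴
  hole: d = -0.8654 in → contributes −0.09537 in⁴
Total I = 32.19 in⁴.

Ix ≈ 32 in⁴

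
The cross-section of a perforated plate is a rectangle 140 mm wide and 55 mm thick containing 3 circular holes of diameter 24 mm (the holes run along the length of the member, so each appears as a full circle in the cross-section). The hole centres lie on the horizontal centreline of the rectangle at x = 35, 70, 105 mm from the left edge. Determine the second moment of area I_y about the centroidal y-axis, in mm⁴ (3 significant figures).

Treat the section as a set of non-overlapping primitives; coordinates are from the bounding-box lower-left.
Plate: 140 × 55, A = 7 700 mm², x = 70 mm, Ī = 12 576 667 mm⁴.
Hole 1 (subtracted): ⌀24, A = 452.39 mm², x = 35 mm, Ī = 16 286 mm⁴.
Hole 2 (subtracted): ⌀24, A = 452.39 mm², x = 70 mm, Ī = 16 286 mm⁴.
Hole 3 (subtracted): ⌀24, A = 452.39 mm², x = 105 mm, Ī = 16 286 mm⁴.
By symmetry the centroid is at mid-width, x̄ = 70 mm.
Transfer each piece to the centroidal y-axis using Ī + A·d² with d = x − 70:
  plate: d = 0 mm → contributes +12 576 667 mm⁴
  hole 1: d = -35 mm → contributes −570 463 mm⁴
  hole 2: d = 0 mm → contributes −16 286 mm⁴
  hole 3: d = 35 mm → contributes −570 463 mm⁴
Total I = 11 419 455 mm⁴.

I_y ≈ 1.14 × 10⁷ mm⁴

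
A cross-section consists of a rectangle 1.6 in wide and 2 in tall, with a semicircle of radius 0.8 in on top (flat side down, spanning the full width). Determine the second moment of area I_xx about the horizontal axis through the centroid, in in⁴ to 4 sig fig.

Treat the section as a set of non-overlapping primitives; coordinates are from the bounding-box lower-left.
Rectangular body: 1.6 × 2, A = 3.2 in², y = 1 in, Ī = 1.06667 in⁴.
Semicircular cap: semicircle r = 0.8, A = 1.00531 in², y = 2.33953 in, Ī = 0.0449565 in⁴.
Centroid: ȳ = ΣA·y / ΣA = 1.32022 in.
Transfer each piece to the horizontal axis through the centroid using Ī + A·d² with d = y − 1.32022:
  rectangular body: d = -0.320224 in → contributes +1.39481 in⁴
  semicircular cap: d = 1.01931 in → contributes +1.08946 in⁴
Total I = 2.48426 in⁴.

I_xx ≈ 2.484 in⁴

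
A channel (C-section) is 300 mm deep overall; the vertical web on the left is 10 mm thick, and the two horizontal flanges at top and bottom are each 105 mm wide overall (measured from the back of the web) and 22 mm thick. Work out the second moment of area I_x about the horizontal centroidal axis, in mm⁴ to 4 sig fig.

I_x ≈ 1.034 × 10⁸ mm⁴

Break the section into simple shapes (no overlaps), measuring from the bottom-left corner of the bounding box.
Web: 10 × 300, A = 3 000 mm², y = 150 mm, Ī = 22 500 000 mm⁴.
Top flange (beyond web): 95 × 22, A = 2 090 mm², y = 289 mm, Ī = 84296.7 mm⁴.
Bottom flange (beyond web): 95 × 22, A = 2 090 mm², y = 11 mm, Ī = 84296.7 mm⁴.
By symmetry the centroid is at mid-height, ȳ = 150 mm.
Transfer each piece to the horizontal centroidal axis using Ī + A·d² with d = y − 150:
  web: d = 0 mm → contributes +22 500 000 mm⁴
  top flange (beyond web): d = 139 mm → contributes +40 465 187 mm⁴
  bottom flange (beyond web): d = -139 mm → contributes +40 465 187 mm⁴
Total I = 103 430 373 mm⁴.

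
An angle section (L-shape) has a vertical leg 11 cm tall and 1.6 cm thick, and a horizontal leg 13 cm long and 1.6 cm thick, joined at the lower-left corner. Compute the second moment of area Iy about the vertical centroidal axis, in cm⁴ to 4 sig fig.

Iy ≈ 579.7 cm⁴

Treat the section as a set of non-overlapping primitives; coordinates are from the bounding-box lower-left.
Vertical leg: 1.6 × 11, A = 17.6 cm², x = 0.8 cm, Ī = 3.75467 cm⁴.
Horizontal leg (remainder): 11.4 × 1.6, A = 18.24 cm², x = 7.3 cm, Ī = 197.539 cm⁴.
Centroid: x̄ = ΣA·x / ΣA = 4.10804 cm.
Transfer each piece to the vertical centroidal axis using Ī + A·d² with d = x − 4.10804:
  vertical leg: d = -3.30804 cm → contributes +196.353 cm⁴
  horizontal leg (remainder): d = 3.19196 cm → contributes +383.38 cm⁴
Total I = 579.733 cm⁴.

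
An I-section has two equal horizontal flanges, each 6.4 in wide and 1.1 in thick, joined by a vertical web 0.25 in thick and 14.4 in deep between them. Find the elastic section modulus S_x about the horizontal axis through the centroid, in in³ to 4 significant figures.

Treat the section as a set of non-overlapping primitives; coordinates are from the bounding-box lower-left.
Bottom flange: 6.4 × 1.1, A = 7.04 in², y = 0.55 in, Ī = 0.709867 in⁴.
Web: 0.25 × 14.4, A = 3.6 in², y = 8.3 in, Ī = 62.208 in⁴.
Top flange: 6.4 × 1.1, A = 7.04 in², y = 16.05 in, Ī = 0.709867 in⁴.
By symmetry the centroid is at mid-height, ȳ = 8.3 in.
Transfer each piece to the horizontal axis through the centroid using Ī + A·d² with d = y − 8.3:
  bottom flange: d = -7.75 in → contributes +423.55 in⁴
  web: d = 0 in → contributes +62.208 in⁴
  top flange: d = 7.75 in → contributes +423.55 in⁴
Total I = 909.308 in⁴.
Extreme fibre distance c = 8.3 in; S = I/c = 109.555 in³.

S_x ≈ 109.6 in³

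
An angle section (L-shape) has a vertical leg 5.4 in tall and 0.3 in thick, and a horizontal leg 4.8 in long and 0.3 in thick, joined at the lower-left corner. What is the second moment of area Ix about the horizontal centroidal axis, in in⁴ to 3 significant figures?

Treat the section as a set of non-overlapping primitives; coordinates are from the bounding-box lower-left.
Vertical leg: 0.3 × 5.4, A = 1.62 in², y = 2.7 in, Ī = 3.9366 in⁴.
Horizontal leg (remainder): 4.5 × 0.3, A = 1.35 in², y = 0.15 in, Ī = 0.010125 in⁴.
Centroid: ȳ = ΣA·y / ΣA = 1.5409 in.
Transfer each piece to the horizontal centroidal axis using Ī + A·d² with d = y − 1.5409:
  vertical leg: d = 1.1591 in → contributes +6.1131 in⁴
  horizontal leg (remainder): d = -1.3909 in → contributes +2.6219 in⁴
Total I = 8.7349 in⁴.

Ix ≈ 8.73 in⁴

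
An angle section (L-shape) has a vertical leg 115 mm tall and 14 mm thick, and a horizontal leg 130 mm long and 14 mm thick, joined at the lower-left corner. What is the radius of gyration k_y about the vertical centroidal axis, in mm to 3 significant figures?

k_y ≈ 40.3 mm

Break the section into simple shapes (no overlaps), measuring from the bottom-left corner of the bounding box.
Vertical leg: 14 × 115, A = 1 610 mm², x = 7 mm, Ī = 26 297 mm⁴.
Horizontal leg (remainder): 116 × 14, A = 1 624 mm², x = 72 mm, Ī = 1 821 045 mm⁴.
Centroid: x̄ = ΣA·x / ΣA = 39.641 mm.
Transfer each piece to the vertical centroidal axis using Ī + A·d² with d = x − 39.641:
  vertical leg: d = -32.641 mm → contributes +1 741 615 mm⁴
  horizontal leg (remainder): d = 32.359 mm → contributes +3 521 576 mm⁴
Total I = 5 263 190 mm⁴.
Radius of gyration: k = √(I/A) = √(5 263 190 / 3 234) = 40.342 mm.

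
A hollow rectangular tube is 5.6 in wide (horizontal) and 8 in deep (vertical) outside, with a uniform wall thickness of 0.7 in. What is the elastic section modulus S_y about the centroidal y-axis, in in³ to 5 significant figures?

S_y ≈ 27.260 in³

Split into non-overlapping primitives; take the origin at the lower-left of the bounding box.
Outer rectangle: 5.6 × 8, A = 44.8 in², x = 2.8 in, Ī = 117.0773 in⁴.
Inner void (subtracted): 4.2 × 6.6, A = 27.72 in², x = 2.8 in, Ī = 40.7484 in⁴.
By symmetry the centroid is at mid-width, x̄ = 2.8 in.
All pieces are centred on the centroidal y-axis, so I = ΣĪ (holes subtracted) = 76.32893 in⁴.
Extreme fibre distance c = 2.8 in; S = I/c = 27.26033 in³.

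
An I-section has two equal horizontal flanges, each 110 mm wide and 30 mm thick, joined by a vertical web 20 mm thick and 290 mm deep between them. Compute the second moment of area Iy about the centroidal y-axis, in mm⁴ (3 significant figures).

Iy ≈ 6.85 × 10⁶ mm⁴

Decompose the section into non-overlapping parts with the origin at the bottom-left of its bounding rectangle.
Bottom flange: 110 × 30, A = 3 300 mm², x = 55 mm, Ī = 3 327 500 mm⁴.
Web: 20 × 290, A = 5 800 mm², x = 55 mm, Ī = 193 333 mm⁴.
Top flange: 110 × 30, A = 3 300 mm², x = 55 mm, Ī = 3 327 500 mm⁴.
By symmetry the centroid is at mid-width, x̄ = 55 mm.
All pieces are centred on the centroidal y-axis, so I = ΣĪ = 6 848 333 mm⁴.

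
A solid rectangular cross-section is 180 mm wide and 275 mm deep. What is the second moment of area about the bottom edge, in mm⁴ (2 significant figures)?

I_base ≈ 1.2 × 10⁹ mm⁴

The section: 180 × 275, A = 49 500 mm², y = 137.5 mm, Ī = 311 953 125 mm⁴.
Transfer it to a horizontal axis along the bottom face using Ī + A·d² with d = y − 0:
  the section: d = 137.5 mm → contributes +1 247 812 500 mm⁴
Total I = 1 247 812 500 mm⁴.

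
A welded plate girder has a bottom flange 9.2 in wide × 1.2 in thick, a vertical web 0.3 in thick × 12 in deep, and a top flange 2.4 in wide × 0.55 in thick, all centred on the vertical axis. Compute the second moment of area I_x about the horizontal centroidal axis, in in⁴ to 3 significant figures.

I_x ≈ 316 in⁴

Break the section into simple shapes (no overlaps), measuring from the bottom-left corner of the bounding box.
Bottom plate: 9.2 × 1.2, A = 11.04 in², y = 0.6 in, Ī = 1.3248 in⁴.
Web plate: 0.3 × 12, A = 3.6 in², y = 7.2 in, Ī = 43.2 in⁴.
Top plate: 2.4 × 0.55, A = 1.32 in², y = 13.475 in, Ī = 0.033275 in⁴.
Centroid: ȳ = ΣA·y / ΣA = 3.1536 in.
Transfer each piece to the horizontal centroidal axis using Ī + A·d² with d = y − 3.1536:
  bottom plate: d = -2.5536 in → contributes +73.314 in⁴
  web plate: d = 4.0464 in → contributes +102.14 in⁴
  top plate: d = 10.321 in → contributes +140.66 in⁴
Total I = 316.11 in⁴.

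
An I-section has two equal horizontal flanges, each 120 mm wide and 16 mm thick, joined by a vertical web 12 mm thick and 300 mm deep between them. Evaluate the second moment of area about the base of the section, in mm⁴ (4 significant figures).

Split into non-overlapping primitives; take the origin at the lower-left of the bounding box.
Bottom flange: 120 × 16, A = 1 920 mm², y = 8 mm, Ī = 40 960 mm⁴.
Web: 12 × 300, A = 3 600 mm², y = 166 mm, Ī = 27 000 000 mm⁴.
Top flange: 120 × 16, A = 1 920 mm², y = 324 mm, Ī = 40 960 mm⁴.
Transfer each piece to the bottom edge using Ī + A·d² with d = y − 0:
  bottom flange: d = 8 mm → contributes +163 840 mm⁴
  web: d = 166 mm → contributes +126 201 600 mm⁴
  top flange: d = 324 mm → contributes +201 594 880 mm⁴
Total I = 327 960 320 mm⁴.

I_base ≈ 3.280 × 10⁸ mm⁴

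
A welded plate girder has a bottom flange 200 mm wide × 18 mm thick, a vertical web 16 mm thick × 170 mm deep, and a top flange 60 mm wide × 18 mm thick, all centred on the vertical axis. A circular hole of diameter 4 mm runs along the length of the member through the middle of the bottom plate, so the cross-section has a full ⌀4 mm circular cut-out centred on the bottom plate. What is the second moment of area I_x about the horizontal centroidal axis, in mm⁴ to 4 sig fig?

Treat the section as a set of non-overlapping primitives; coordinates are from the bounding-box lower-left.
Bottom plate: 200 × 18, A = 3 600 mm², y = 9 mm, Ī = 97 200 mm⁴.
Web plate: 16 × 170, A = 2 720 mm², y = 103 mm, Ī = 6 550 667 mm⁴.
Top plate: 60 × 18, A = 1 080 mm², y = 197 mm, Ī = 29 160 mm⁴.
Hole (subtracted): ⌀4, A = 12.5664 mm², y = 9 mm, Ī = 12.5664 mm⁴.
Centroid: ȳ = ΣA·y / ΣA = 71.0946 mm.
Transfer each piece to the horizontal centroidal axis using Ī + A·d² with d = y − 71.0946:
  bottom plate: d = -62.0946 mm → contributes +13 977 878 mm⁴
  web plate: d = 31.9054 mm → contributes +9 319 497 mm⁴
  top plate: d = 125.905 mm → contributes +17 149 494 mm⁴
  hole: d = -62.0946 mm → contributes −48465.3 mm⁴
Total I = 40 398 403 mm⁴.

I_x ≈ 4.040 × 10⁷ mm⁴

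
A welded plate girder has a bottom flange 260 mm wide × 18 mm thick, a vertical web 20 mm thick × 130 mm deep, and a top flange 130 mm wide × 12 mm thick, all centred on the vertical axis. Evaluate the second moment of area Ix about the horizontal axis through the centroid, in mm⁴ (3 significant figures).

Ix ≈ 3.10 × 10⁷ mm⁴

Break the section into simple shapes (no overlaps), measuring from the bottom-left corner of the bounding box.
Bottom plate: 260 × 18, A = 4 680 mm², y = 9 mm, Ī = 126 360 mm⁴.
Web plate: 20 × 130, A = 2 600 mm², y = 83 mm, Ī = 3 661 667 mm⁴.
Top plate: 130 × 12, A = 1 560 mm², y = 154 mm, Ī = 18 720 mm⁴.
Centroid: ȳ = ΣA·y / ΣA = 56.353 mm.
Transfer each piece to the horizontal axis through the centroid using Ī + A·d² with d = y − 56.353:
  bottom plate: d = -47.353 mm → contributes +10 620 329 mm⁴
  web plate: d = 26.647 mm → contributes +5 507 838 mm⁴
  top plate: d = 97.647 mm → contributes +14 893 239 mm⁴
Total I = 31 021 405 mm⁴.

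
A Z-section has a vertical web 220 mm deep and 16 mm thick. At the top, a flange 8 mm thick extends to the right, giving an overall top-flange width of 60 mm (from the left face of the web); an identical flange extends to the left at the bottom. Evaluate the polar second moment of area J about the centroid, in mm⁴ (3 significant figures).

J ≈ 2.29 × 10⁷ mm⁴

Split into non-overlapping primitives; take the origin at the lower-left of the bounding box.
Web: 16 × 220, A = 3 520 mm², y = 110 mm, Ī = 14 197 333 mm⁴.
Top flange (beyond web): 44 × 8, A = 352 mm², y = 216 mm, Ī = 1877.3 mm⁴.
Bottom flange (beyond web): 44 × 8, A = 352 mm², y = 4 mm, Ī = 1877.3 mm⁴.
Centroid: ȳ = ΣA·y / ΣA = 110 mm.
Transfer each piece to the centroidal x-axis using Ī + A·d² with d = y − 110:
  web: d = 0 mm → contributes +14 197 333 mm⁴
  top flange (beyond web): d = 106 mm → contributes +3 956 949 mm⁴
  bottom flange (beyond web): d = -106 mm → contributes +3 956 949 mm⁴
Total I = 22 111 232 mm⁴.
For the y-axis: x̄ = 52 mm.
Repeating about the centroidal y-axis gives I_y = 822 272 mm⁴.
Polar second moment: J = I_x + I_y = 22 933 504 mm⁴.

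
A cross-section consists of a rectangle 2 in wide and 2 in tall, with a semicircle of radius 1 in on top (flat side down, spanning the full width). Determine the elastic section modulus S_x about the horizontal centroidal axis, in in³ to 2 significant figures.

Decompose the section into non-overlapping parts with the origin at the bottom-left of its bounding rectangle.
Rectangular body: 2 × 2, A = 4 in², y = 1 in, Ī = 1.333 in⁴.
Semicircular cap: semicircle r = 1, A = 1.571 in², y = 2.424 in, Ī = 0.1098 in⁴.
Centroid: ȳ = ΣA·y / ΣA = 1.402 in.
Transfer each piece to the horizontal centroidal axis using Ī + A·d² with d = y − 1.402:
  rectangular body: d = -0.4016 in → contributes +1.979 in⁴
  semicircular cap: d = 1.023 in → contributes +1.753 in⁴
Total I = 3.732 in⁴.
Extreme fibre distance c = 1.598 in; S = I/c = 2.335 in³.

S_x ≈ 2.3 in³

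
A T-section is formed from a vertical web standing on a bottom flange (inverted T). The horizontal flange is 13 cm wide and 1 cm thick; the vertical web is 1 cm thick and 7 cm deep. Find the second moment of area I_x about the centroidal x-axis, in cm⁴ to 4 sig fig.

I_x ≈ 102.5 cm⁴

Decompose the section into non-overlapping parts with the origin at the bottom-left of its bounding rectangle.
Flange: 13 × 1, A = 13 cm², y = 0.5 cm, Ī = 1.08333 cm⁴.
Web: 1 × 7, A = 7 cm², y = 4.5 cm, Ī = 28.5833 cm⁴.
Centroid: ȳ = ΣA·y / ΣA = 1.9 cm.
Transfer each piece to the centroidal x-axis using Ī + A·d² with d = y − 1.9:
  flange: d = -1.4 cm → contributes +26.5633 cm⁴
  web: d = 2.6 cm → contributes +75.9033 cm⁴
Total I = 102.467 cm⁴.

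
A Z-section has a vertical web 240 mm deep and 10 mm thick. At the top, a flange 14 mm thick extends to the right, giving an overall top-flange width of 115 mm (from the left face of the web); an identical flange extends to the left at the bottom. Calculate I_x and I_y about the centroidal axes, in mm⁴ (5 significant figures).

I_x ≈ 4.9109 × 10⁷ mm⁴, I_y ≈ 1.2442 × 10⁷ mm⁴

Decompose the section into non-overlapping parts with the origin at the bottom-left of its bounding rectangle.
Web: 10 × 240, A = 2 400 mm², y = 120 mm, Ī = 11 520 000 mm⁴.
Top flange (beyond web): 105 × 14, A = 1 470 mm², y = 233 mm, Ī = 24 010 mm⁴.
Bottom flange (beyond web): 105 × 14, A = 1 470 mm², y = 7 mm, Ī = 24 010 mm⁴.
Centroid: ȳ = ΣA·y / ΣA = 120 mm.
Transfer each piece to the centroidal x-axis using Ī + A·d² with d = y − 120:
  web: d = 0 mm → contributes +11 520 000 mm⁴
  top flange (beyond web): d = 113 mm → contributes +18 794 440 mm⁴
  bottom flange (beyond web): d = -113 mm → contributes +18 794 440 mm⁴
Total I = 49 108 880 mm⁴.
For the y-axis: x̄ = 110 mm.
Repeating about the centroidal y-axis gives I_y = 12 441 500 mm⁴.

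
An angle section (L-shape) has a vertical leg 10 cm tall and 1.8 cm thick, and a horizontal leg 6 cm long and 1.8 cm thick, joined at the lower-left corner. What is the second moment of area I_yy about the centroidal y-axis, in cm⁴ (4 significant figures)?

I_yy ≈ 63.89 cm⁴

Split into non-overlapping primitives; take the origin at the lower-left of the bounding box.
Vertical leg: 1.8 × 10, A = 18 cm², x = 0.9 cm, Ī = 4.86 cm⁴.
Horizontal leg (remainder): 4.2 × 1.8, A = 7.56 cm², x = 3.9 cm, Ī = 11.1132 cm⁴.
Centroid: x̄ = ΣA·x / ΣA = 1.78732 cm.
Transfer each piece to the centroidal y-axis using Ī + A·d² with d = x − 1.78732:
  vertical leg: d = -0.887324 cm → contributes +19.0322 cm⁴
  horizontal leg (remainder): d = 2.11268 cm → contributes +44.8565 cm⁴
Total I = 63.8887 cm⁴.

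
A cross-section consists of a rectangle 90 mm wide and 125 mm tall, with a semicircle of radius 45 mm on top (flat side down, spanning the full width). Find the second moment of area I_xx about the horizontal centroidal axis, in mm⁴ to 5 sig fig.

Treat the section as a set of non-overlapping primitives; coordinates are from the bounding-box lower-left.
Rectangular body: 90 × 125, A = 11 250 mm², y = 62.5 mm, Ī = 14 648 438 mm⁴.
Semicircular cap: semicircle r = 45, A = 3180.863 mm², y = 144.0986 mm, Ī = 450072.1 mm⁴.
Centroid: ȳ = ΣA·y / ΣA = 80.48603 mm.
Transfer each piece to the horizontal centroidal axis using Ī + A·d² with d = y − 80.48603:
  rectangular body: d = -17.98603 mm → contributes +18 287 781 mm⁴
  semicircular cap: d = 63.61256 mm → contributes +13 321 618 mm⁴
Total I = 31 609 399 mm⁴.

I_xx ≈ 3.1609 × 10⁷ mm⁴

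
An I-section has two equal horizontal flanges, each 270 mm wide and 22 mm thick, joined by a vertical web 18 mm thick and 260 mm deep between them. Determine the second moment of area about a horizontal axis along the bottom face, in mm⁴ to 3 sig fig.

I_base ≈ 6.46 × 10⁸ mm⁴

Treat the section as a set of non-overlapping primitives; coordinates are from the bounding-box lower-left.
Bottom flange: 270 × 22, A = 5 940 mm², y = 11 mm, Ī = 239 580 mm⁴.
Web: 18 × 260, A = 4 680 mm², y = 152 mm, Ī = 26 364 000 mm⁴.
Top flange: 270 × 22, A = 5 940 mm², y = 293 mm, Ī = 239 580 mm⁴.
Transfer each piece to the bottom edge using Ī + A·d² with d = y − 0:
  bottom flange: d = 11 mm → contributes +958 320 mm⁴
  web: d = 152 mm → contributes +134 490 720 mm⁴
  top flange: d = 293 mm → contributes +510 182 640 mm⁴
Total I = 645 631 680 mm⁴.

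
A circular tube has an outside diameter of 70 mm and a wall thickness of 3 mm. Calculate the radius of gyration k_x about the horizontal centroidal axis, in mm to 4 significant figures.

Decompose the section into non-overlapping parts with the origin at the bottom-left of its bounding rectangle.
Outer circle: ⌀70, A = 3848.45 mm², y = 35 mm, Ī = 1 178 588 mm⁴.
Bore (subtracted): ⌀64, A = 3216.99 mm², y = 35 mm, Ī = 823 550 mm⁴.
By symmetry the centroid is at mid-height, ȳ = 35 mm.
All pieces are centred on the horizontal centroidal axis, so I = ΣĪ (holes subtracted) = 355 038 mm⁴.
Radius of gyration: k = √(I/A) = √(355 038 / 631.46) = 23.7118 mm.

k_x ≈ 23.71 mm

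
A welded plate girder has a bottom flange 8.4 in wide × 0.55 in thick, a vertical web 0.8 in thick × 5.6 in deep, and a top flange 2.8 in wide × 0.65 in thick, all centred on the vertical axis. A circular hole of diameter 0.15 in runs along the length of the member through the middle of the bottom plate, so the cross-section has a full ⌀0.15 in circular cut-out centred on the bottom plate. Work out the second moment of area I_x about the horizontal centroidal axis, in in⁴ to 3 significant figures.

I_x ≈ 66.6 in⁴

Split into non-overlapping primitives; take the origin at the lower-left of the bounding box.
Bottom plate: 8.4 × 0.55, A = 4.62 in², y = 0.275 in, Ī = 0.11646 in⁴.
Web plate: 0.8 × 5.6, A = 4.48 in², y = 3.35 in, Ī = 11.708 in⁴.
Top plate: 2.8 × 0.65, A = 1.82 in², y = 6.475 in, Ī = 0.064079 in⁴.
Hole (subtracted): ⌀0.15, A = 0.017671 in², y = 0.275 in, Ī = 0.00002485 in⁴.
Centroid: ȳ = ΣA·y / ΣA = 2.5736 in.
Transfer each piece to the horizontal centroidal axis using Ī + A·d² with d = y − 2.5736:
  bottom plate: d = -2.2986 in → contributes +24.526 in⁴
  web plate: d = 0.77641 in → contributes +14.408 in⁴
  top plate: d = 3.9014 in → contributes +27.766 in⁴
  hole: d = -2.2986 in → contributes −0.093392 in⁴
Total I = 66.608 in⁴.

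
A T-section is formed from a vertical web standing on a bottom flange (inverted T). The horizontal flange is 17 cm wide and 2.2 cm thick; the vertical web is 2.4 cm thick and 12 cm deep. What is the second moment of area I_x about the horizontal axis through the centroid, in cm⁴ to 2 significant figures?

I_x ≈ 1200 cm⁴

Decompose the section into non-overlapping parts with the origin at the bottom-left of its bounding rectangle.
Flange: 17 × 2.2, A = 37.4 cm², y = 1.1 cm, Ī = 15.08 cm⁴.
Web: 2.4 × 12, A = 28.8 cm², y = 8.2 cm, Ī = 345.6 cm⁴.
Centroid: ȳ = ΣA·y / ΣA = 4.189 cm.
Transfer each piece to the horizontal axis through the centroid using Ī + A·d² with d = y − 4.189:
  flange: d = -3.089 cm → contributes +371.9 cm⁴
  web: d = 4.011 cm → contributes +809 cm⁴
Total I = 1 181 cm⁴.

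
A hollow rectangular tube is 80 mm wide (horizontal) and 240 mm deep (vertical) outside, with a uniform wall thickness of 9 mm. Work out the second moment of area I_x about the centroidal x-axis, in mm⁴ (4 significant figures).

Split into non-overlapping primitives; take the origin at the lower-left of the bounding box.
Outer rectangle: 80 × 240, A = 19 200 mm², y = 120 mm, Ī = 92 160 000 mm⁴.
Inner void (subtracted): 62 × 222, A = 13 764 mm², y = 120 mm, Ī = 56 528 748 mm⁴.
By symmetry the centroid is at mid-height, ȳ = 120 mm.
All pieces are centred on the centroidal x-axis, so I = ΣĪ (holes subtracted) = 35 631 252 mm⁴.

I_x ≈ 3.563 × 10⁷ mm⁴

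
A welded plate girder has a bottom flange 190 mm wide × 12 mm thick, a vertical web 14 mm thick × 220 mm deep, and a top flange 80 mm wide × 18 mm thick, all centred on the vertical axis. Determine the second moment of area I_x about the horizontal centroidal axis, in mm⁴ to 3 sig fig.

Decompose the section into non-overlapping parts with the origin at the bottom-left of its bounding rectangle.
Bottom plate: 190 × 12, A = 2 280 mm², y = 6 mm, Ī = 27 360 mm⁴.
Web plate: 14 × 220, A = 3 080 mm², y = 122 mm, Ī = 12 422 667 mm⁴.
Top plate: 80 × 18, A = 1 440 mm², y = 241 mm, Ī = 38 880 mm⁴.
Centroid: ȳ = ΣA·y / ΣA = 108.31 mm.
Transfer each piece to the horizontal centroidal axis using Ī + A·d² with d = y − 108.31:
  bottom plate: d = -102.31 mm → contributes +23 890 965 mm⁴
  web plate: d = 13.694 mm → contributes +13 000 256 mm⁴
  top plate: d = 132.69 mm → contributes +25 394 010 mm⁴
Total I = 62 285 230 mm⁴.

I_x ≈ 6.23 × 10⁷ mm⁴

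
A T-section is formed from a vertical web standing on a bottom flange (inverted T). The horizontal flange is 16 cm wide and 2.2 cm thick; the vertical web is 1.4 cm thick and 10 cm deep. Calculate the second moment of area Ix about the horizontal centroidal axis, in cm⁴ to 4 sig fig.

Treat the section as a set of non-overlapping primitives; coordinates are from the bounding-box lower-left.
Flange: 16 × 2.2, A = 35.2 cm², y = 1.1 cm, Ī = 14.1973 cm⁴.
Web: 1.4 × 10, A = 14 cm², y = 7.2 cm, Ī = 116.667 cm⁴.
Centroid: ȳ = ΣA·y / ΣA = 2.83577 cm.
Transfer each piece to the horizontal centroidal axis using Ī + A·d² with d = y − 2.83577:
  flange: d = -1.73577 cm → contributes +120.252 cm⁴
  web: d = 4.36423 cm → contributes +383.317 cm⁴
Total I = 503.569 cm⁴.

Ix ≈ 503.6 cm⁴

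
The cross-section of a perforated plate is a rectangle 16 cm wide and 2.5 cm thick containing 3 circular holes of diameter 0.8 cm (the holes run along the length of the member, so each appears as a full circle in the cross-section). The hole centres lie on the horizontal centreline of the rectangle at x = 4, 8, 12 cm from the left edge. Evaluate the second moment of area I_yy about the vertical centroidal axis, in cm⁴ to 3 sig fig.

I_yy ≈ 837 cm⁴

Split into non-overlapping primitives; take the origin at the lower-left of the bounding box.
Plate: 16 × 2.5, A = 40 cm², x = 8 cm, Ī = 853.33 cm⁴.
Hole 1 (subtracted): ⌀0.8, A = 0.50265 cm², x = 4 cm, Ī = 0.020106 cm⁴.
Hole 2 (subtracted): ⌀0.8, A = 0.50265 cm², x = 8 cm, Ī = 0.020106 cm⁴.
Hole 3 (subtracted): ⌀0.8, A = 0.50265 cm², x = 12 cm, Ī = 0.020106 cm⁴.
By symmetry the centroid is at mid-width, x̄ = 8 cm.
Transfer each piece to the vertical centroidal axis using Ī + A·d² with d = x − 8:
  plate: d = 0 cm → contributes +853.33 cm⁴
  hole 1: d = -4 cm → contributes −8.0626 cm⁴
  hole 2: d = 0 cm → contributes −0.020106 cm⁴
  hole 3: d = 4 cm → contributes −8.0626 cm⁴
Total I = 837.19 cm⁴.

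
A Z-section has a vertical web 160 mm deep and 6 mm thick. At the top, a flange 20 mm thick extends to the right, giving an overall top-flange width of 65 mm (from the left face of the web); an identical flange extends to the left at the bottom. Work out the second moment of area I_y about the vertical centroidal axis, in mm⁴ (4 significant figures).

Treat the section as a set of non-overlapping primitives; coordinates are from the bounding-box lower-left.
Web: 6 × 160, A = 960 mm², x = 62 mm, Ī = 2 880 mm⁴.
Top flange (beyond web): 59 × 20, A = 1 180 mm², x = 94.5 mm, Ī = 342 298 mm⁴.
Bottom flange (beyond web): 59 × 20, A = 1 180 mm², x = 29.5 mm, Ī = 342 298 mm⁴.
Centroid: x̄ = ΣA·x / ΣA = 62 mm.
Transfer each piece to the vertical centroidal axis using Ī + A·d² with d = x − 62:
  web: d = 0 mm → contributes +2 880 mm⁴
  top flange (beyond web): d = 32.5 mm → contributes +1 588 673 mm⁴
  bottom flange (beyond web): d = -32.5 mm → contributes +1 588 673 mm⁴
Total I = 3 180 227 mm⁴.

I_y ≈ 3.180 × 10⁶ mm⁴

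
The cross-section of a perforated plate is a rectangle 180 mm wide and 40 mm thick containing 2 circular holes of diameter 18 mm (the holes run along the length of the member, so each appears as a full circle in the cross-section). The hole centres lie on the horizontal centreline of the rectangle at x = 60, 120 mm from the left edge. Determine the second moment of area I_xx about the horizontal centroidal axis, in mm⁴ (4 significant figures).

I_xx ≈ 9.497 × 10⁵ mm⁴

Break the section into simple shapes (no overlaps), measuring from the bottom-left corner of the bounding box.
Plate: 180 × 40, A = 7 200 mm², y = 20 mm, Ī = 960 000 mm⁴.
Hole 1 (subtracted): ⌀18, A = 254.469 mm², y = 20 mm, Ī = 5 153 mm⁴.
Hole 2 (subtracted): ⌀18, A = 254.469 mm², y = 20 mm, Ī = 5 153 mm⁴.
By symmetry the centroid is at mid-height, ȳ = 20 mm.
All pieces are centred on the horizontal centroidal axis, so I = ΣĪ (holes subtracted) = 949 694 mm⁴.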